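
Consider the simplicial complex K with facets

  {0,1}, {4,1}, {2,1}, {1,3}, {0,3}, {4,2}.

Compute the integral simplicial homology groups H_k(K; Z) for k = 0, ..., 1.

K has 5 vertices, 6 edges.
rank ∂_0 = 0, rank ∂_1 = 4 ⇒ b_0 = 5 − 0 − 4 = 1; all invariant factors of ∂_1 are 1 so no torsion. So H_0 ≅ Z.
rank ∂_1 = 4, rank ∂_2 = 0 ⇒ b_1 = 6 − 4 − 0 = 2. So H_1 ≅ Z^2.

H_0 ≅ Z,  H_1 ≅ Z^2.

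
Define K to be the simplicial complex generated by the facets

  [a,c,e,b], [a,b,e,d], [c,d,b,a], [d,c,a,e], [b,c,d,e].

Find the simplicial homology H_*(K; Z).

H_0 = Z,  H_1 = 0,  H_2 = 0,  H_3 = Z.

We work with the vertex ordering a < b < c < d < e. The simplices of K, each written with vertices in increasing order, are:

  0-simplices (5): a, b, c, d, e
  1-simplices (10): ab, ac, ad, ae, bc, bd, be, cd, ce, de
  2-simplices (10): abc, abd, abe, acd, ace, ade, bcd, bce, bde, cde
  3-simplices (5): abcd, abce, abde, acde, bcde

so the chain groups are C_0 ≅ Z^5, C_1 ≅ Z^10, C_2 ≅ Z^10, C_3 ≅ Z^5.

∂_1: C_1 → C_0 is given by ∂[p,q] = [q] − [p]. For instance
  ∂cd = d − c.
As a 5×10 matrix over Z this has rank 4, with invariant factors (1,1,1,1).

The boundary map ∂_2: C_2 → C_1 acts by ∂[p,q,r] = [q,r] − [p,r] + [p,q]. For instance
  ∂ace = ce − ae + ac,
  ∂abe = be − ae + ab.
The 10×10 boundary matrix has rank 6 and Smith normal form diag(1,1,1,1,1,1).

Boundary ∂_3: C_3 → C_2 sends each 3-simplex σ to the alternating sum Σ_i (−1)^i (σ with its i-th vertex removed). For instance
  ∂acde = cde − ade + ace − acd,
  ∂abde = bde − ade + abe − abd.
The resulting 10×5 matrix has rank 4, and its Smith normal form has invariant factors (1,1,1,1).

Reading off H_k = ker ∂_k / im ∂_{k+1}:

  H_0: rank C_0 − rank ∂_1 = 5 − 4 = 1, and the invariant factors of ∂_1 are all 1, so H_0 = Z.
  H_1: rank ker ∂_1 − rank ∂_2 = (10 − 4) − 6 = 0, and the invariant factors of ∂_2 are all 1, so H_1 = 0.
  H_2: rank ker ∂_2 − rank ∂_3 = (10 − 6) − 4 = 0, and the invariant factors of ∂_3 are all 1, so H_2 = 0.
  H_3: rank ker ∂_3 − rank ∂_4 = (5 − 4) − 0 = 1, and there is no ∂_4, so H_3 = Z.

As a check, the Euler characteristic is 5 − 10 + 10 − 5 = 0, which agrees with 1 − 0 + 0 − 1 = 0.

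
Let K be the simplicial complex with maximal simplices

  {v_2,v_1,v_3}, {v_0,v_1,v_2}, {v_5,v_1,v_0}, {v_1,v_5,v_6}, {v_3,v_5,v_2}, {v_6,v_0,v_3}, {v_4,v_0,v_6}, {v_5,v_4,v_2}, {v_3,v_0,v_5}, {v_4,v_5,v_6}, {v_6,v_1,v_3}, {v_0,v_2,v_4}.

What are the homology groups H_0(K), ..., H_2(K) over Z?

Fix the vertex order v_0 < v_1 < v_2 < v_3 < v_4 < v_5 < v_6 and write every simplex with vertices in increasing order. Then dim K = 2 and the simplices of K are:

  0-simplices (7): [v_0], [v_1], [v_2], [v_3], [v_4], [v_5], [v_6]
  1-simplices (18): (18 of them)
  2-simplices (12): (12 of them)

Hence C_0 ≅ Z^7, C_1 ≅ Z^18, C_2 ≅ Z^12.

The boundary map ∂_1: C_1 → C_0 is given by ∂[p,q] = [q] − [p].
As a 7×18 matrix over Z this has rank 6, with invariant factors (1,1,1,1,1,1).

∂_2: C_2 → C_1 maps a triangle to the signed sum of its edges. For instance
  ∂[v_0,v_3,v_6] = [v_3,v_6] − [v_0,v_6] + [v_0,v_3],
  ∂[v_1,v_5,v_6] = [v_5,v_6] − [v_1,v_6] + [v_1,v_5].
As a 18×12 matrix over Z this has rank 12, with invariant factors (1,1,1,1,1,1,1,1,1,1,1,2).

Now H_k = ker ∂_k / im ∂_{k+1}, so:

  H_0: rank C_0 − rank ∂_1 = 7 − 6 = 1, and the invariant factors of ∂_1 are all 1, so H_0 ≅ Z.
  H_1: rank ker ∂_1 − rank ∂_2 = (18 − 6) − 12 = 0, and ∂_2 has invariant factor 2 > 1, so H_1 ≅ Z_2.
  H_2: rank ker ∂_2 − rank ∂_3 = (12 − 12) − 0 = 0, and there is no ∂_3, so H_2 ≅ 0.

As a check, the Euler characteristic is 7 − 18 + 12 = 1, which agrees with 1 − 0 + 0 = 1.

H_0 ≅ Z,  H_1 ≅ Z_2,  H_2 = 0.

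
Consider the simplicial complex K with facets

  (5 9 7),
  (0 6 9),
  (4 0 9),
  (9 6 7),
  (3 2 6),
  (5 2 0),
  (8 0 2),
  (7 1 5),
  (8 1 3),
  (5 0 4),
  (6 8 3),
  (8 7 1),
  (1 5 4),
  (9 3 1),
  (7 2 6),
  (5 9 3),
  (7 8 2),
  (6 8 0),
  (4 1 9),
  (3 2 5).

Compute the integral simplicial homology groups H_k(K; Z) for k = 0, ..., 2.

H_0 ≅ Z,  H_1 ≅ Z ⊕ Z/2,  H_2 = 0.

Take the total order 0 < 1 < 2 < 3 < 4 < 5 < 6 < 7 < 8 < 9 on the vertex set. Then K (dimension 2) consists of the simplices:

  0-simplices (10): [0], [1], [2], [3], [4], [5], [6], [7], [8], [9]
  1-simplices (30): (30 of them)
  2-simplices (20): (20 of them)

so the chain groups are C_0 ≅ Z^10, C_1 ≅ Z^30, C_2 ≅ Z^20.

Boundary ∂_1: C_1 → C_0 maps an edge to its endpoints' difference, ∂[p,q] = q − p.
As a 10×30 matrix over Z this has rank 9, with invariant factors (1,1,1,1,1,1,1,1,1).

∂_2: C_2 → C_1 acts by ∂[p,q,r] = [q,r] − [p,r] + [p,q]. For instance
  ∂[6,7,9] = [7,9] − [6,9] + [6,7],
  ∂[1,4,9] = [4,9] − [1,9] + [1,4].
The 30×20 boundary matrix has rank 20 and Smith normal form diag(1,1,1,1,1,1,1,1,1,1,1,1,1,1,1,1,1,1,1,2).

Computing H_k = (kernel of ∂_k) / (image of ∂_{k+1}):

  H_0: rank C_0 − rank ∂_1 = 10 − 9 = 1, and the invariant factors of ∂_1 are all 1, so H_0 ≅ Z.
  H_1: rank ker ∂_1 − rank ∂_2 = (30 − 9) − 20 = 1, and ∂_2 has invariant factor 2 > 1, so H_1 ≅ Z ⊕ Z/2.
  H_2: rank ker ∂_2 − rank ∂_3 = (20 − 20) − 0 = 0, and there is no ∂_3, so H_2 ≅ 0.

(K is a triangulation of the Klein bottle.)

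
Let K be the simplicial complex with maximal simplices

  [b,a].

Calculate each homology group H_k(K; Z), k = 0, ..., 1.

Fix the vertex order a < b and write every simplex with vertices in increasing order. Then dim K = 1 and the simplices of K are:

  0-simplices (2): a, b
  1-simplices (1): ab

giving chain groups C_0 ≅ Z^2, C_1 ≅ Z^1.

The boundary map ∂_1: C_1 → C_0 is given by ∂[p,q] = [q] − [p]. For instance
  ∂ab = b − a.
The 2×1 boundary matrix has rank 1 and Smith normal form diag(1).

Reading off H_k = ker ∂_k / im ∂_{k+1}:

  H_0: rank C_0 − rank ∂_1 = 2 − 1 = 1, and the invariant factors of ∂_1 are all 1, so H_0 ≅ Z.
  H_1: rank ker ∂_1 − rank ∂_2 = (1 − 1) − 0 = 0, and there is no ∂_2, so H_1 ≅ 0.

(K is a triangulation of the 1-simplex.)

H_0 ≅ Z,  H_1 = 0.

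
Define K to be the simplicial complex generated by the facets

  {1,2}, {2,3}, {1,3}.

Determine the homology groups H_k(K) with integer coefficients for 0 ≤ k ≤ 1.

H_0 ≅ Z,  H_1 ≅ Z.

Order the vertices as 1 < 2 < 3. Listing each simplex with vertices in this order, K has dimension 1 with simplices:

  0-simplices (3): [1], [2], [3]
  1-simplices (3): [1,2], [1,3], [2,3]

Hence C_0 ≅ Z^3, C_1 ≅ Z^3.

Boundary ∂_1: C_1 → C_0 sends each edge [p,q] (with p < q) to q − p.
The resulting 3×3 matrix has rank 2, and its Smith normal form has invariant factors (1,1).

Reading off H_k = ker ∂_k / im ∂_{k+1}:

  H_0: rank C_0 − rank ∂_1 = 3 − 2 = 1, and the invariant factors of ∂_1 are all 1, so H_0 = Z.
  H_1: rank ker ∂_1 − rank ∂_2 = (3 − 2) − 0 = 1, and there is no ∂_2, so H_1 = Z.

As a check, the Euler characteristic is 3 − 3 = 0, which agrees with 1 − 1 = 0.
(K is a triangulation of the circle S^1.)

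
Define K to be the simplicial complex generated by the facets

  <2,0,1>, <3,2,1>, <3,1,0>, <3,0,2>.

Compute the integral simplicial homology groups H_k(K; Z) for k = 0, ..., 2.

H_0 ≅ Z,  H_1 = 0,  H_2 ≅ Z.

Order the vertices as 0 < 1 < 2 < 3. Listing each simplex with vertices in this order, K has dimension 2 with simplices:

  0-simplices (4): [0], [1], [2], [3]
  1-simplices (6): [0,1], [0,2], [0,3], [1,2], [1,3], [2,3]
  2-simplices (4): [0,1,2], [0,1,3], [0,2,3], [1,2,3]

giving chain groups C_0 ≅ Z^4, C_1 ≅ Z^6, C_2 ≅ Z^4.

∂_1: C_1 → C_0 sends each edge [p,q] (with p < q) to q − p.
As a 4×6 matrix over Z this has rank 3, with invariant factors (1,1,1).

Boundary ∂_2: C_2 → C_1 maps a triangle to the signed sum of its edges. For instance
  ∂[1,2,3] = [2,3] − [1,3] + [1,2],
  ∂[0,1,2] = [1,2] − [0,2] + [0,1].
As a 6×4 matrix over Z this has rank 3, with invariant factors (1,1,1).

From H_k ≅ ker(∂_k) / im(∂_{k+1}) we obtain:

  H_0: rank C_0 − rank ∂_1 = 4 − 3 = 1, and the invariant factors of ∂_1 are all 1, so H_0 = Z.
  H_1: rank ker ∂_1 − rank ∂_2 = (6 − 3) − 3 = 0, and the invariant factors of ∂_2 are all 1, so H_1 = 0.
  H_2: rank ker ∂_2 − rank ∂_3 = (4 − 3) − 0 = 1, and there is no ∂_3, so H_2 = Z.

As a check, the Euler characteristic is 4 − 6 + 4 = 2, which agrees with 1 − 0 + 1 = 2.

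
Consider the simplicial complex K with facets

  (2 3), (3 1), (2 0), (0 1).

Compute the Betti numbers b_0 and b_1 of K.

b_0 = 1, b_1 = 1.

We work with the vertex ordering 0 < 1 < 2 < 3. The simplices of K, each written with vertices in increasing order, are:

  0-simplices (4): [0], [1], [2], [3]
  1-simplices (4): [0,1], [0,2], [1,3], [2,3]

Hence C_0 ≅ Z^4, C_1 ≅ Z^4.

Boundary ∂_1: C_1 → C_0 is given by ∂[p,q] = [q] − [p]. For instance
  ∂[2,3] = [3] − [2].
The resulting 4×4 matrix has rank 3, and its Smith normal form has invariant factors (1,1,1).

Computing H_k = (kernel of ∂_k) / (image of ∂_{k+1}):

  H_0: rank C_0 − rank ∂_1 = 4 − 3 = 1, and the invariant factors of ∂_1 are all 1, so H_0 ≅ Z.
  H_1: rank ker ∂_1 − rank ∂_2 = (4 − 3) − 0 = 1, and there is no ∂_2, so H_1 ≅ Z.

As a check, the Euler characteristic is 4 − 4 = 0, which agrees with 1 − 1 = 0.

Hence the Betti numbers are b_0 = 1, b_1 = 1.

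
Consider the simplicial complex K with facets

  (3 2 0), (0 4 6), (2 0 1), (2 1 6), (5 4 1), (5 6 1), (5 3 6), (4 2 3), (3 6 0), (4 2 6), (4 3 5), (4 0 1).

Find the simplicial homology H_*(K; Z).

Fix the vertex order 0 < 1 < 2 < 3 < 4 < 5 < 6 and write every simplex with vertices in increasing order. Then dim K = 2 and the simplices of K are:

  0-simplices (7): [0], [1], [2], [3], [4], [5], [6]
  1-simplices (18): [0,1], [0,2], [0,3], [0,4], [0,6], [1,2], [1,4], [1,5], [1,6], [2,3], [2,4], [2,6], [3,4], [3,5], [3,6], [4,5], [4,6], [5,6]
  2-simplices (12): [0,1,2], [0,1,4], [0,2,3], [0,3,6], [0,4,6], [1,2,6], [1,4,5], [1,5,6], [2,3,4], [2,4,6], [3,4,5], [3,5,6]

Hence C_0 ≅ Z^7, C_1 ≅ Z^18, C_2 ≅ Z^12.

The boundary map ∂_1: C_1 → C_0 is given by ∂[p,q] = [q] − [p]. For instance
  ∂[2,3] = [3] − [2].
This gives a 7×18 integer matrix of rank 6; reducing to Smith normal form yields diagonal entries (1,1,1,1,1,1).

∂_2: C_2 → C_1 maps a triangle to the signed sum of its edges. For instance
  ∂[1,4,5] = [4,5] − [1,5] + [1,4],
  ∂[0,4,6] = [4,6] − [0,6] + [0,4].
The 18×12 boundary matrix has rank 12 and Smith normal form diag(1,1,1,1,1,1,1,1,1,1,1,2).

Reading off H_k = ker ∂_k / im ∂_{k+1}:

  H_0: rank C_0 − rank ∂_1 = 7 − 6 = 1, and the invariant factors of ∂_1 are all 1, so H_0 ≅ Z.
  H_1: rank ker ∂_1 − rank ∂_2 = (18 − 6) − 12 = 0, and ∂_2 has invariant factor 2 > 1, so H_1 ≅ Z/2.
  H_2: rank ker ∂_2 − rank ∂_3 = (12 − 12) − 0 = 0, and there is no ∂_3, so H_2 ≅ 0.

As a check, the Euler characteristic is 7 − 18 + 12 = 1, which agrees with 1 − 0 + 0 = 1.

H_0 = Z,  H_1 = Z/2,  H_2 = 0.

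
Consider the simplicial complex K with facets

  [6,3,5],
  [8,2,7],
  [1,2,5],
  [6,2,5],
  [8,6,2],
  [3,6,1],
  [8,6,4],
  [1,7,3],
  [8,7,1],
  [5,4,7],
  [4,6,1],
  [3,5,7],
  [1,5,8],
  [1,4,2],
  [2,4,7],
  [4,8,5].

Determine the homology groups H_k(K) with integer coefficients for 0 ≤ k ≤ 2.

H_0 = Z,  H_1 = Z^2,  H_2 = Z.

Take the total order 1 < 2 < 3 < 4 < 5 < 6 < 7 < 8 on the vertex set. Then K (dimension 2) consists of the simplices:

  0-simplices (8): [1], [2], [3], [4], [5], [6], [7], [8]
  1-simplices (24): (24 of them)
  2-simplices (16): [1,2,4], [1,2,5], [1,3,6], [1,3,7], [1,4,6], [1,5,8], [1,7,8], [2,4,7], [2,5,6], [2,6,8], [2,7,8], [3,5,6], [3,5,7], [4,5,7], [4,5,8], [4,6,8]

Hence C_0 ≅ Z^8, C_1 ≅ Z^24, C_2 ≅ Z^16.

Boundary ∂_1: C_1 → C_0 maps an edge to its endpoints' difference, ∂[p,q] = q − p. For instance
  ∂[2,5] = [5] − [2].
As a 8×24 matrix over Z this has rank 7, with invariant factors (1,1,1,1,1,1,1).

∂_2: C_2 → C_1 maps a triangle to the signed sum of its edges. For instance
  ∂[4,6,8] = [6,8] − [4,8] + [4,6],
  ∂[4,5,8] = [5,8] − [4,8] + [4,5].
The 24×16 boundary matrix has rank 15 and Smith normal form diag(1,1,1,1,1,1,1,1,1,1,1,1,1,1,1).

Computing H_k = (kernel of ∂_k) / (image of ∂_{k+1}):

  H_0: rank C_0 − rank ∂_1 = 8 − 7 = 1, and the invariant factors of ∂_1 are all 1, so H_0 ≅ Z.
  H_1: rank ker ∂_1 − rank ∂_2 = (24 − 7) − 15 = 2, and the invariant factors of ∂_2 are all 1, so H_1 ≅ Z^2.
  H_2: rank ker ∂_2 − rank ∂_3 = (16 − 15) − 0 = 1, and there is no ∂_3, so H_2 ≅ Z.

As a check, the Euler characteristic is 8 − 24 + 16 = 0, which agrees with 1 − 2 + 1 = 0.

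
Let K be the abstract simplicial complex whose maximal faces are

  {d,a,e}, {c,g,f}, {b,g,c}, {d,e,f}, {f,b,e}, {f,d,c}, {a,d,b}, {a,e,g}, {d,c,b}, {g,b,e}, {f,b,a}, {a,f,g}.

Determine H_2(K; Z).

H_2 = 0.

K has 7 vertices, 18 edges, 12 triangles.
rank ∂_2 = 12, rank ∂_3 = 0 ⇒ b_2 = 12 − 12 − 0 = 0. So H_2 = 0.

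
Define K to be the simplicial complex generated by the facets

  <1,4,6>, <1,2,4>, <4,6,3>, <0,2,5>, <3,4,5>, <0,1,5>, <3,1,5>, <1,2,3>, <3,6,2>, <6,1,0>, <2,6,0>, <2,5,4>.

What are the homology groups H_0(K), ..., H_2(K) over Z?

Order the vertices as 0 < 1 < 2 < 3 < 4 < 5 < 6. Listing each simplex with vertices in this order, K has dimension 2 with simplices:

  0-simplices (7): [0], [1], [2], [3], [4], [5], [6]
  1-simplices (18): [0,1], [0,2], [0,5], [0,6], [1,2], [1,3], [1,4], [1,5], [1,6], [2,3], [2,4], [2,5], [2,6], [3,4], [3,5], [3,6], [4,5], [4,6]
  2-simplices (12): [0,1,5], [0,1,6], [0,2,5], [0,2,6], [1,2,3], [1,2,4], [1,3,5], [1,4,6], [2,3,6], [2,4,5], [3,4,5], [3,4,6]

so the chain groups are C_0 ≅ Z^7, C_1 ≅ Z^18, C_2 ≅ Z^12.

The boundary map ∂_1: C_1 → C_0 is given by ∂[p,q] = [q] − [p].
As a 7×18 matrix over Z this has rank 6, with invariant factors (1,1,1,1,1,1).

∂_2: C_2 → C_1 maps a triangle to the signed sum of its edges. For instance
  ∂[1,2,3] = [2,3] − [1,3] + [1,2],
  ∂[0,2,6] = [2,6] − [0,6] + [0,2].
As a 18×12 matrix over Z this has rank 12, with invariant factors (1,1,1,1,1,1,1,1,1,1,1,2).

From H_k ≅ ker(∂_k) / im(∂_{k+1}) we obtain:

  H_0: rank C_0 − rank ∂_1 = 7 − 6 = 1, and the invariant factors of ∂_1 are all 1, so H_0 ≅ Z.
  H_1: rank ker ∂_1 − rank ∂_2 = (18 − 6) − 12 = 0, and ∂_2 has invariant factor 2 > 1, so H_1 ≅ Z_2.
  H_2: rank ker ∂_2 − rank ∂_3 = (12 − 12) − 0 = 0, and there is no ∂_3, so H_2 ≅ 0.

H_0 ≅ Z,  H_1 ≅ Z_2,  H_2 = 0.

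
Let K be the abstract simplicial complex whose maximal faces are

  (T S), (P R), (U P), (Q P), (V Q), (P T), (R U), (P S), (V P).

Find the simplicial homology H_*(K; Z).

Order the vertices as P < Q < R < S < T < U < V. Listing each simplex with vertices in this order, K has dimension 1 with simplices:

  0-simplices (7): P, Q, R, S, T, U, V
  1-simplices (9): PQ, PR, PS, PT, PU, PV, QV, RU, ST

giving chain groups C_0 ≅ Z^7, C_1 ≅ Z^9.

Boundary ∂_1: C_1 → C_0 maps an edge to its endpoints' difference, ∂[p,q] = q − p. For instance
  ∂PR = R − P.
As a 7×9 matrix over Z this has rank 6, with invariant factors (1,1,1,1,1,1).

From H_k ≅ ker(∂_k) / im(∂_{k+1}) we obtain:

  H_0: rank C_0 − rank ∂_1 = 7 − 6 = 1, and the invariant factors of ∂_1 are all 1, so H_0 = Z.
  H_1: rank ker ∂_1 − rank ∂_2 = (9 − 6) − 0 = 3, and there is no ∂_2, so H_1 = Z^3.

H_0 ≅ Z,  H_1 ≅ Z^3.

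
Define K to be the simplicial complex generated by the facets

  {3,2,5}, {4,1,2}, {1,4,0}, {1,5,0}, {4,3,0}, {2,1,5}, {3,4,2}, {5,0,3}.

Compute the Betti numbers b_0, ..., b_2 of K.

K has 6 vertices, 12 edges, 8 triangles.
rank ∂_0 = 0, rank ∂_1 = 5 ⇒ b_0 = 6 − 0 − 5 = 1; all invariant factors of ∂_1 are 1 so no torsion. So H_0 = Z.
rank ∂_1 = 5, rank ∂_2 = 7 ⇒ b_1 = 12 − 5 − 7 = 0; all invariant factors of ∂_2 are 1 so no torsion. So H_1 = 0.
rank ∂_2 = 7, rank ∂_3 = 0 ⇒ b_2 = 8 − 7 − 0 = 1. So H_2 = Z.

b_0 = 1, b_1 = 0, b_2 = 1.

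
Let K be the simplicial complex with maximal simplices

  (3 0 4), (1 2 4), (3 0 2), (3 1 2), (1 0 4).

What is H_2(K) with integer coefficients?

H_2 = 0.

Order the vertices as 0 < 1 < 2 < 3 < 4. Listing each simplex with vertices in this order, K has dimension 2 with simplices:

  0-simplices (5): [0], [1], [2], [3], [4]
  1-simplices (10): [0,1], [0,2], [0,3], [0,4], [1,2], [1,3], [1,4], [2,3], [2,4], [3,4]
  2-simplices (5): [0,1,4], [0,2,3], [0,3,4], [1,2,3], [1,2,4]

so the chain groups are C_0 ≅ Z^5, C_1 ≅ Z^10, C_2 ≅ Z^5.

Boundary ∂_1: C_1 → C_0 sends each edge [p,q] (with p < q) to q − p. For instance
  ∂[3,4] = [4] − [3].
As a 5×10 matrix over Z this has rank 4, with invariant factors (1,1,1,1).

Boundary ∂_2: C_2 → C_1 maps a triangle to the signed sum of its edges. For instance
  ∂[1,2,4] = [2,4] − [1,4] + [1,2],
  ∂[1,2,3] = [2,3] − [1,3] + [1,2].
As a 10×5 matrix over Z this has rank 5, with invariant factors (1,1,1,1,1).

From H_k ≅ ker(∂_k) / im(∂_{k+1}) we obtain:

  H_2: rank ker ∂_2 − rank ∂_3 = (5 − 5) − 0 = 0, and there is no ∂_3, so H_2 = 0.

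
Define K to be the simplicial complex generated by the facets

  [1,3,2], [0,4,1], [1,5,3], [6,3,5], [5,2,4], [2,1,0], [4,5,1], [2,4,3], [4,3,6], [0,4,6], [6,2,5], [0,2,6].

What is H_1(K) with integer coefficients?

Order the vertices as 0 < 1 < 2 < 3 < 4 < 5 < 6. Listing each simplex with vertices in this order, K has dimension 2 with simplices:

  0-simplices (7): [0], [1], [2], [3], [4], [5], [6]
  1-simplices (18): [0,1], [0,2], [0,4], [0,6], [1,2], [1,3], [1,4], [1,5], [2,3], [2,4], [2,5], [2,6], [3,4], [3,5], [3,6], [4,5], [4,6], [5,6]
  2-simplices (12): [0,1,2], [0,1,4], [0,2,6], [0,4,6], [1,2,3], [1,3,5], [1,4,5], [2,3,4], [2,4,5], [2,5,6], [3,4,6], [3,5,6]

so the chain groups are C_0 ≅ Z^7, C_1 ≅ Z^18, C_2 ≅ Z^12.

∂_1: C_1 → C_0 sends each edge [p,q] (with p < q) to q − p. For instance
  ∂[4,5] = [5] − [4].
This gives a 7×18 integer matrix of rank 6; reducing to Smith normal form yields diagonal entries (1,1,1,1,1,1).

The boundary map ∂_2: C_2 → C_1 acts by ∂[p,q,r] = [q,r] − [p,r] + [p,q]. For instance
  ∂[2,4,5] = [4,5] − [2,5] + [2,4],
  ∂[0,4,6] = [4,6] − [0,6] + [0,4].
This gives a 18×12 integer matrix of rank 12; reducing to Smith normal form yields diagonal entries (1,1,1,1,1,1,1,1,1,1,1,2).

Reading off H_k = ker ∂_k / im ∂_{k+1}:

  H_1: rank ker ∂_1 − rank ∂_2 = (18 − 6) − 12 = 0, and ∂_2 has invariant factor 2 > 1, so H_1 = Z/2Z.

H_1 = Z/2Z.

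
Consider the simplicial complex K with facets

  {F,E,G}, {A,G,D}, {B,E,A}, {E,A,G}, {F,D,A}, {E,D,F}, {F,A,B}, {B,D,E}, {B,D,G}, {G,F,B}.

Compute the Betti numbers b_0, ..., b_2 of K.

b_0 = 1, b_1 = 0, b_2 = 0.

K has 6 vertices, 15 edges, 10 triangles.
rank ∂_0 = 0, rank ∂_1 = 5 ⇒ b_0 = 6 − 0 − 5 = 1; all invariant factors of ∂_1 are 1 so no torsion. So H_0 = Z.
rank ∂_1 = 5, rank ∂_2 = 10 ⇒ b_1 = 15 − 5 − 10 = 0; ∂_2 has invariant factor(s) [2] giving torsion. So H_1 = Z_2.
rank ∂_2 = 10, rank ∂_3 = 0 ⇒ b_2 = 10 − 10 − 0 = 0. So H_2 = 0.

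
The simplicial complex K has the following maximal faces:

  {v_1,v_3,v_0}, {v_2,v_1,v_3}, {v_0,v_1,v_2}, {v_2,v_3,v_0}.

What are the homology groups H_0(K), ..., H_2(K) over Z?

Take the total order v_0 < v_1 < v_2 < v_3 on the vertex set. Then K (dimension 2) consists of the simplices:

  0-simplices (4): [v_0], [v_1], [v_2], [v_3]
  1-simplices (6): [v_0,v_1], [v_0,v_2], [v_0,v_3], [v_1,v_2], [v_1,v_3], [v_2,v_3]
  2-simplices (4): [v_0,v_1,v_2], [v_0,v_1,v_3], [v_0,v_2,v_3], [v_1,v_2,v_3]

giving chain groups C_0 ≅ Z^4, C_1 ≅ Z^6, C_2 ≅ Z^4.

Boundary ∂_1: C_1 → C_0 maps an edge to its endpoints' difference, ∂[p,q] = q − p.
The resulting 4×6 matrix has rank 3, and its Smith normal form has invariant factors (1,1,1).

The boundary map ∂_2: C_2 → C_1 acts by ∂[p,q,r] = [q,r] − [p,r] + [p,q]. For instance
  ∂[v_1,v_2,v_3] = [v_2,v_3] − [v_1,v_3] + [v_1,v_2],
  ∂[v_0,v_1,v_2] = [v_1,v_2] − [v_0,v_2] + [v_0,v_1].
The resulting 6×4 matrix has rank 3, and its Smith normal form has invariant factors (1,1,1).

Now H_k = ker ∂_k / im ∂_{k+1}, so:

  H_0: rank C_0 − rank ∂_1 = 4 − 3 = 1, and the invariant factors of ∂_1 are all 1, so H_0 ≅ Z.
  H_1: rank ker ∂_1 − rank ∂_2 = (6 − 3) − 3 = 0, and the invariant factors of ∂_2 are all 1, so H_1 ≅ 0.
  H_2: rank ker ∂_2 − rank ∂_3 = (4 − 3) − 0 = 1, and there is no ∂_3, so H_2 ≅ Z.

(K is a triangulation of the 2-sphere S^2.)

H_0 = Z,  H_1 = 0,  H_2 = Z.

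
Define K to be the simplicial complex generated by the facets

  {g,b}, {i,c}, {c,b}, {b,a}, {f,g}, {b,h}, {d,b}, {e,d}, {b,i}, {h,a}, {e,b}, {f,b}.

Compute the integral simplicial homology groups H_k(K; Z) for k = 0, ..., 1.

H_0 ≅ Z,  H_1 ≅ Z^4.

K has 9 vertices, 12 edges.
rank ∂_0 = 0, rank ∂_1 = 8 ⇒ b_0 = 9 − 0 − 8 = 1; all invariant factors of ∂_1 are 1 so no torsion. So H_0 = Z.
rank ∂_1 = 8, rank ∂_2 = 0 ⇒ b_1 = 12 − 8 − 0 = 4. So H_1 = Z^4.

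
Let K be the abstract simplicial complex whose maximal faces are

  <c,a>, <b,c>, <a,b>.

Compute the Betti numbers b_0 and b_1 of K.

Take the total order a < b < c on the vertex set. Then K (dimension 1) consists of the simplices:

  0-simplices (3): a, b, c
  1-simplices (3): ab, ac, bc

giving chain groups C_0 ≅ Z^3, C_1 ≅ Z^3.

∂_1: C_1 → C_0 sends each edge [p,q] (with p < q) to q − p. For instance
  ∂ab = b − a.
This gives a 3×3 integer matrix of rank 2; reducing to Smith normal form yields diagonal entries (1,1).

Reading off H_k = ker ∂_k / im ∂_{k+1}:

  H_0: rank C_0 − rank ∂_1 = 3 − 2 = 1, and the invariant factors of ∂_1 are all 1, so H_0 = Z.
  H_1: rank ker ∂_1 − rank ∂_2 = (3 − 2) − 0 = 1, and there is no ∂_2, so H_1 = Z.

As a check, the Euler characteristic is 3 − 3 = 0, which agrees with 1 − 1 = 0.

Hence the Betti numbers are b_0 = 1, b_1 = 1.

b_0 = 1, b_1 = 1.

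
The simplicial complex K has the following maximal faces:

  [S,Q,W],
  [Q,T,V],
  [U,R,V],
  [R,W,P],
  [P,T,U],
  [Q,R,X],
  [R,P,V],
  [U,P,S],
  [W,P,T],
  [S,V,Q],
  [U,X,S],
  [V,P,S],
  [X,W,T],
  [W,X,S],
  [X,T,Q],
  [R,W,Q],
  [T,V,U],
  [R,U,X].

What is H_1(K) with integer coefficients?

H_1 = Z × Z/2.

K has 9 vertices, 27 edges, 18 triangles.
rank ∂_1 = 8, rank ∂_2 = 18 ⇒ b_1 = 27 − 8 − 18 = 1; ∂_2 has invariant factor(s) [2] giving torsion. So H_1 = Z × Z/2.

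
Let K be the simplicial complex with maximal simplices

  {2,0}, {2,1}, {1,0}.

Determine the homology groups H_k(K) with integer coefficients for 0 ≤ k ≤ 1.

H_0 ≅ Z,  H_1 ≅ Z.

We work with the vertex ordering 0 < 1 < 2. The simplices of K, each written with vertices in increasing order, are:

  0-simplices (3): [0], [1], [2]
  1-simplices (3): [0,1], [0,2], [1,2]

Hence C_0 ≅ Z^3, C_1 ≅ Z^3.

Boundary ∂_1: C_1 → C_0 maps an edge to its endpoints' difference, ∂[p,q] = q − p. For instance
  ∂[1,2] = [2] − [1].
This gives a 3×3 integer matrix of rank 2; reducing to Smith normal form yields diagonal entries (1,1).

Computing H_k = (kernel of ∂_k) / (image of ∂_{k+1}):

  H_0: rank C_0 − rank ∂_1 = 3 − 2 = 1, and the invariant factors of ∂_1 are all 1, so H_0 ≅ Z.
  H_1: rank ker ∂_1 − rank ∂_2 = (3 − 2) − 0 = 1, and there is no ∂_2, so H_1 ≅ Z.

As a check, the Euler characteristic is 3 − 3 = 0, which agrees with 1 − 1 = 0.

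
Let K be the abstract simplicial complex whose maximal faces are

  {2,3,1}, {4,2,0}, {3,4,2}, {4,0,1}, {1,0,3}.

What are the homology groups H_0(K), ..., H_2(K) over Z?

Order the vertices as 0 < 1 < 2 < 3 < 4. Listing each simplex with vertices in this order, K has dimension 2 with simplices:

  0-simplices (5): [0], [1], [2], [3], [4]
  1-simplices (10): [0,1], [0,2], [0,3], [0,4], [1,2], [1,3], [1,4], [2,3], [2,4], [3,4]
  2-simplices (5): [0,1,3], [0,1,4], [0,2,4], [1,2,3], [2,3,4]

giving chain groups C_0 ≅ Z^5, C_1 ≅ Z^10, C_2 ≅ Z^5.

∂_1: C_1 → C_0 sends each edge [p,q] (with p < q) to q − p.
As a 5×10 matrix over Z this has rank 4, with invariant factors (1,1,1,1).

The boundary map ∂_2: C_2 → C_1 maps a triangle to the signed sum of its edges. For instance
  ∂[0,2,4] = [2,4] − [0,4] + [0,2],
  ∂[0,1,3] = [1,3] − [0,3] + [0,1].
The 10×5 boundary matrix has rank 5 and Smith normal form diag(1,1,1,1,1).

Computing H_k = (kernel of ∂_k) / (image of ∂_{k+1}):

  H_0: rank C_0 − rank ∂_1 = 5 − 4 = 1, and the invariant factors of ∂_1 are all 1, so H_0 = Z.
  H_1: rank ker ∂_1 − rank ∂_2 = (10 − 4) − 5 = 1, and the invariant factors of ∂_2 are all 1, so H_1 = Z.
  H_2: rank ker ∂_2 − rank ∂_3 = (5 − 5) − 0 = 0, and there is no ∂_3, so H_2 = 0.

(K is a triangulation of the Möbius band.)

H_0 ≅ Z,  H_1 ≅ Z,  H_2 = 0.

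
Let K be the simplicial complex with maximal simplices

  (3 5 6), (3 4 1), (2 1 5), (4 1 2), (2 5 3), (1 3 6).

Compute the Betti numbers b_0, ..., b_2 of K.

b_0 = 1, b_1 = 1, b_2 = 0.

Fix the vertex order 1 < 2 < 3 < 4 < 5 < 6 and write every simplex with vertices in increasing order. Then dim K = 2 and the simplices of K are:

  0-simplices (6): [1], [2], [3], [4], [5], [6]
  1-simplices (12): [1,2], [1,3], [1,4], [1,5], [1,6], [2,3], [2,4], [2,5], [3,4], [3,5], [3,6], [5,6]
  2-simplices (6): [1,2,4], [1,2,5], [1,3,4], [1,3,6], [2,3,5], [3,5,6]

so the chain groups are C_0 ≅ Z^6, C_1 ≅ Z^12, C_2 ≅ Z^6.

The boundary map ∂_1: C_1 → C_0 sends each edge [p,q] (with p < q) to q − p. For instance
  ∂[2,5] = [5] − [2].
As a 6×12 matrix over Z this has rank 5, with invariant factors (1,1,1,1,1).

∂_2: C_2 → C_1 sends each 2-simplex [p,q,r] to [q,r] − [p,r] + [p,q]. For instance
  ∂[1,2,5] = [2,5] − [1,5] + [1,2],
  ∂[1,3,6] = [3,6] − [1,6] + [1,3].
The resulting 12×6 matrix has rank 6, and its Smith normal form has invariant factors (1,1,1,1,1,1).

Now H_k = ker ∂_k / im ∂_{k+1}, so:

  H_0: rank C_0 − rank ∂_1 = 6 − 5 = 1, and the invariant factors of ∂_1 are all 1, so H_0 ≅ Z.
  H_1: rank ker ∂_1 − rank ∂_2 = (12 − 5) − 6 = 1, and the invariant factors of ∂_2 are all 1, so H_1 ≅ Z.
  H_2: rank ker ∂_2 − rank ∂_3 = (6 − 6) − 0 = 0, and there is no ∂_3, so H_2 ≅ 0.

As a check, the Euler characteristic is 6 − 12 + 6 = 0, which agrees with 1 − 1 + 0 = 0.

Hence the Betti numbers are b_0 = 1, b_1 = 1, b_2 = 0.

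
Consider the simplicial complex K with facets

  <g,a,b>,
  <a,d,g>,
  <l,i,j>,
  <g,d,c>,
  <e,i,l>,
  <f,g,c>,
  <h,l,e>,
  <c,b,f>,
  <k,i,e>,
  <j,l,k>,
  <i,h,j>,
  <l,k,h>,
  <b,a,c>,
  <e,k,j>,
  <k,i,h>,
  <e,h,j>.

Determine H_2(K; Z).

Take the total order a < b < c < d < e < f < g < h < i < j < k < l on the vertex set. Then K (dimension 2) consists of the simplices:

  0-simplices (12): a, b, c, d, e, f, g, h, i, j, k, l
  1-simplices (27): ab, ac, ad, ag, bc, bf, bg, cd, cf, cg, dg, eh, ei, ej, ek, el, fg, hi, hj, hk, hl, ij, ik, il, jk, jl, kl
  2-simplices (16): abc, abg, adg, bcf, cdg, cfg, ehj, ehl, eik, eil, ejk, hij, hik, hkl, ijl, jkl

so the chain groups are C_0 ≅ Z^12, C_1 ≅ Z^27, C_2 ≅ Z^16.

The boundary map ∂_1: C_1 → C_0 maps an edge to its endpoints' difference, ∂[p,q] = q − p. For instance
  ∂cd = d − c.
The 12×27 boundary matrix has rank 10 and Smith normal form diag(1,1,1,1,1,1,1,1,1,1).

Boundary ∂_2: C_2 → C_1 maps a triangle to the signed sum of its edges. For instance
  ∂eik = ik − ek + ei,
  ∂hij = ij − hj + hi.
As a 27×16 matrix over Z this has rank 16, with invariant factors (1,1,1,1,1,1,1,1,1,1,1,1,1,1,1,2).

Now H_k = ker ∂_k / im ∂_{k+1}, so:

  H_2: rank ker ∂_2 − rank ∂_3 = (16 − 16) − 0 = 0, and there is no ∂_3, so H_2 ≅ 0.

(K is a triangulation of the disjoint union of the real projective plane RP^2 and the cylinder S^1 x I.)

H_2 = 0.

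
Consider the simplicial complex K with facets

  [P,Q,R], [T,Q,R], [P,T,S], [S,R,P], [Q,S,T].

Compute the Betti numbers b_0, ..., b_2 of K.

Order the vertices as P < Q < R < S < T. Listing each simplex with vertices in this order, K has dimension 2 with simplices:

  0-simplices (5): P, Q, R, S, T
  1-simplices (10): PQ, PR, PS, PT, QR, QS, QT, RS, RT, ST
  2-simplices (5): PQR, PRS, PST, QRT, QST

Hence C_0 ≅ Z^5, C_1 ≅ Z^10, C_2 ≅ Z^5.

∂_1: C_1 → C_0 maps an edge to its endpoints' difference, ∂[p,q] = q − p.
This gives a 5×10 integer matrix of rank 4; reducing to Smith normal form yields diagonal entries (1,1,1,1).

∂_2: C_2 → C_1 maps a triangle to the signed sum of its edges. For instance
  ∂QRT = RT − QT + QR,
  ∂QST = ST − QT + QS.
The resulting 10×5 matrix has rank 5, and its Smith normal form has invariant factors (1,1,1,1,1).

Reading off H_k = ker ∂_k / im ∂_{k+1}:

  H_0: rank C_0 − rank ∂_1 = 5 − 4 = 1, and the invariant factors of ∂_1 are all 1, so H_0 ≅ Z.
  H_1: rank ker ∂_1 − rank ∂_2 = (10 − 4) − 5 = 1, and the invariant factors of ∂_2 are all 1, so H_1 ≅ Z.
  H_2: rank ker ∂_2 − rank ∂_3 = (5 − 5) − 0 = 0, and there is no ∂_3, so H_2 ≅ 0.

(K is a triangulation of the Möbius band.)

Hence the Betti numbers are b_0 = 1, b_1 = 1, b_2 = 0.

b_0 = 1, b_1 = 1, b_2 = 0.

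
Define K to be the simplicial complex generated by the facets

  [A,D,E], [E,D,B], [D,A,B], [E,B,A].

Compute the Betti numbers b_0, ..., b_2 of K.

b_0 = 1, b_1 = 0, b_2 = 1.

Take the total order A < B < D < E on the vertex set. Then K (dimension 2) consists of the simplices:

  0-simplices (4): A, B, D, E
  1-simplices (6): AB, AD, AE, BD, BE, DE
  2-simplices (4): ABD, ABE, ADE, BDE

giving chain groups C_0 ≅ Z^4, C_1 ≅ Z^6, C_2 ≅ Z^4.

The boundary map ∂_1: C_1 → C_0 sends each edge [p,q] (with p < q) to q − p.
The 4×6 boundary matrix has rank 3 and Smith normal form diag(1,1,1).

∂_2: C_2 → C_1 acts by ∂[p,q,r] = [q,r] − [p,r] + [p,q]. For instance
  ∂ABE = BE − AE + AB,
  ∂ADE = DE − AE + AD.
The resulting 6×4 matrix has rank 3, and its Smith normal form has invariant factors (1,1,1).

Now H_k = ker ∂_k / im ∂_{k+1}, so:

  H_0: rank C_0 − rank ∂_1 = 4 − 3 = 1, and the invariant factors of ∂_1 are all 1, so H_0 = Z.
  H_1: rank ker ∂_1 − rank ∂_2 = (6 − 3) − 3 = 0, and the invariant factors of ∂_2 are all 1, so H_1 = 0.
  H_2: rank ker ∂_2 − rank ∂_3 = (4 − 3) − 0 = 1, and there is no ∂_3, so H_2 = Z.

(K is a triangulation of the 2-sphere S^2.)

Hence the Betti numbers are b_0 = 1, b_1 = 0, b_2 = 1.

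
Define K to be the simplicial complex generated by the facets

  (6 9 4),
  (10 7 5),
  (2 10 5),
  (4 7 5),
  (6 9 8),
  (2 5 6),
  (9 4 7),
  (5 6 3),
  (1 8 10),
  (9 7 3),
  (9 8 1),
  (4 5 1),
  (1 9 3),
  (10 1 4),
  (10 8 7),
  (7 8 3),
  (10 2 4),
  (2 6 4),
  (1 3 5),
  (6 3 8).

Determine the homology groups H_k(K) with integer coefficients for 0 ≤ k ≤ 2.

Fix the vertex order 1 < 2 < 3 < 4 < 5 < 6 < 7 < 8 < 9 < 10 and write every simplex with vertices in increasing order. Then dim K = 2 and the simplices of K are:

  0-simplices (10): [1], [2], [3], [4], [5], [6], [7], [8], [9], [10]
  1-simplices (30): (30 of them)
  2-simplices (20): (20 of them)

Hence C_0 ≅ Z^10, C_1 ≅ Z^30, C_2 ≅ Z^20.

∂_1: C_1 → C_0 sends each edge [p,q] (with p < q) to q − p. For instance
  ∂[2,10] = [10] − [2].
As a 10×30 matrix over Z this has rank 9, with invariant factors (1,1,1,1,1,1,1,1,1).

The boundary map ∂_2: C_2 → C_1 sends each 2-simplex [p,q,r] to [q,r] − [p,r] + [p,q]. For instance
  ∂[1,8,10] = [8,10] − [1,10] + [1,8],
  ∂[6,8,9] = [8,9] − [6,9] + [6,8].
The resulting 30×20 matrix has rank 20, and its Smith normal form has invariant factors (1,1,1,1,1,1,1,1,1,1,1,1,1,1,1,1,1,1,1,2).

From H_k ≅ ker(∂_k) / im(∂_{k+1}) we obtain:

  H_0: rank C_0 − rank ∂_1 = 10 − 9 = 1, and the invariant factors of ∂_1 are all 1, so H_0 ≅ Z.
  H_1: rank ker ∂_1 − rank ∂_2 = (30 − 9) − 20 = 1, and ∂_2 has invariant factor 2 > 1, so H_1 ≅ Z ⊕ Z/2.
  H_2: rank ker ∂_2 − rank ∂_3 = (20 − 20) − 0 = 0, and there is no ∂_3, so H_2 ≅ 0.

H_0 = Z,  H_1 = Z ⊕ Z/2,  H_2 = 0.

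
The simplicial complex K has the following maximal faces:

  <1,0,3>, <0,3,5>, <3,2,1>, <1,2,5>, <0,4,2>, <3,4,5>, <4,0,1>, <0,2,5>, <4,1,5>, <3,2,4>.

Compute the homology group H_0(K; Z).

H_0 = Z.

Fix the vertex order 0 < 1 < 2 < 3 < 4 < 5 and write every simplex with vertices in increasing order. Then dim K = 2 and the simplices of K are:

  0-simplices (6): [0], [1], [2], [3], [4], [5]
  1-simplices (15): [0,1], [0,2], [0,3], [0,4], [0,5], [1,2], [1,3], [1,4], [1,5], [2,3], [2,4], [2,5], [3,4], [3,5], [4,5]
  2-simplices (10): [0,1,3], [0,1,4], [0,2,4], [0,2,5], [0,3,5], [1,2,3], [1,2,5], [1,4,5], [2,3,4], [3,4,5]

Hence C_0 ≅ Z^6, C_1 ≅ Z^15, C_2 ≅ Z^10.

∂_1: C_1 → C_0 sends each edge [p,q] (with p < q) to q − p. For instance
  ∂[2,4] = [4] − [2].
The 6×15 boundary matrix has rank 5 and Smith normal form diag(1,1,1,1,1).

The boundary map ∂_2: C_2 → C_1 acts by ∂[p,q,r] = [q,r] − [p,r] + [p,q]. For instance
  ∂[0,1,3] = [1,3] − [0,3] + [0,1],
  ∂[0,3,5] = [3,5] − [0,5] + [0,3].
This gives a 15×10 integer matrix of rank 10; reducing to Smith normal form yields diagonal entries (1,1,1,1,1,1,1,1,1,2).

From H_k ≅ ker(∂_k) / im(∂_{k+1}) we obtain:

  H_0: rank C_0 − rank ∂_1 = 6 − 5 = 1, and the invariant factors of ∂_1 are all 1, so H_0 = Z.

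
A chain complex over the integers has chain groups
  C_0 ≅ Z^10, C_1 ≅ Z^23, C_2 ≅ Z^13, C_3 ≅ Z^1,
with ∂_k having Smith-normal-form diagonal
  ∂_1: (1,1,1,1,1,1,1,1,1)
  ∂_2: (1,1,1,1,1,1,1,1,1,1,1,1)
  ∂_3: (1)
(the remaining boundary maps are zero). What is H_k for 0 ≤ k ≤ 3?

H_0 = Z,  H_1 = Z^2,  H_2 = 0,  H_3 = 0.

H_0: b_0 = 10 − 0 − 9 = 1; torsion from ∂_1 factors > 1: none. So H_0 = Z.
H_1: b_1 = 23 − 9 − 12 = 2; torsion from ∂_2 factors > 1: none. So H_1 = Z^2.
H_2: b_2 = 13 − 12 − 1 = 0; torsion from ∂_3 factors > 1: none. So H_2 = 0.
H_3: b_3 = 1 − 1 − 0 = 0; torsion from ∂_4 factors > 1: none. So H_3 = 0.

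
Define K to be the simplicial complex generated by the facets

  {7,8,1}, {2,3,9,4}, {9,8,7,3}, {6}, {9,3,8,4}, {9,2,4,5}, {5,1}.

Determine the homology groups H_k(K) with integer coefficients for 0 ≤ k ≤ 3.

H_0 ≅ Z^2,  H_1 ≅ Z,  H_2 = 0,  H_3 = 0.

Take the total order 1 < 2 < 3 < 4 < 5 < 6 < 7 < 8 < 9 on the vertex set. Then K (dimension 3) consists of the simplices:

  0-simplices (9): [1], [2], [3], [4], [5], [6], [7], [8], [9]
  1-simplices (18): [1,5], [1,7], [1,8], [2,3], [2,4], [2,5], [2,9], [3,4], [3,7], [3,8], [3,9], [4,5], [4,8], [4,9], [5,9], [7,8], [7,9], [8,9]
  2-simplices (14): [1,7,8], [2,3,4], [2,3,9], [2,4,5], [2,4,9], [2,5,9], [3,4,8], [3,4,9], [3,7,8], [3,7,9], [3,8,9], [4,5,9], [4,8,9], [7,8,9]
  3-simplices (4): [2,3,4,9], [2,4,5,9], [3,4,8,9], [3,7,8,9]

giving chain groups C_0 ≅ Z^9, C_1 ≅ Z^18, C_2 ≅ Z^14, C_3 ≅ Z^4.

∂_1: C_1 → C_0 maps an edge to its endpoints' difference, ∂[p,q] = q − p. For instance
  ∂[2,5] = [5] − [2].
As a 9×18 matrix over Z this has rank 7, with invariant factors (1,1,1,1,1,1,1).

The boundary map ∂_2: C_2 → C_1 acts by ∂[p,q,r] = [q,r] − [p,r] + [p,q]. For instance
  ∂[3,4,9] = [4,9] − [3,9] + [3,4],
  ∂[3,7,9] = [7,9] − [3,9] + [3,7].
This gives a 18×14 integer matrix of rank 10; reducing to Smith normal form yields diagonal entries (1,1,1,1,1,1,1,1,1,1).

Boundary ∂_3: C_3 → C_2 sends each 3-simplex σ to the alternating sum Σ_i (−1)^i (σ with its i-th vertex removed). For instance
  ∂[2,3,4,9] = [3,4,9] − [2,4,9] + [2,3,9] − [2,3,4],
  ∂[3,7,8,9] = [7,8,9] − [3,8,9] + [3,7,9] − [3,7,8].
The resulting 14×4 matrix has rank 4, and its Smith normal form has invariant factors (1,1,1,1).

Now H_k = ker ∂_k / im ∂_{k+1}, so:

  H_0: rank C_0 − rank ∂_1 = 9 − 7 = 2, and the invariant factors of ∂_1 are all 1, so H_0 = Z^2.
  H_1: rank ker ∂_1 − rank ∂_2 = (18 − 7) − 10 = 1, and the invariant factors of ∂_2 are all 1, so H_1 = Z.
  H_2: rank ker ∂_2 − rank ∂_3 = (14 − 10) − 4 = 0, and the invariant factors of ∂_3 are all 1, so H_2 = 0.
  H_3: rank ker ∂_3 − rank ∂_4 = (4 − 4) − 0 = 0, and there is no ∂_4, so H_3 = 0.

As a check, the Euler characteristic is 9 − 18 + 14 − 4 = 1, which agrees with 2 − 1 + 0 − 0 = 1.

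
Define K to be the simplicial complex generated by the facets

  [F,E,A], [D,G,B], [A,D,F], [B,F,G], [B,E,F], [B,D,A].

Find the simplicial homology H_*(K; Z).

H_0 = Z,  H_1 = Z,  H_2 = 0.

We work with the vertex ordering A < B < D < E < F < G. The simplices of K, each written with vertices in increasing order, are:

  0-simplices (6): A, B, D, E, F, G
  1-simplices (12): AB, AD, AE, AF, BD, BE, BF, BG, DF, DG, EF, FG
  2-simplices (6): ABD, ADF, AEF, BDG, BEF, BFG

so the chain groups are C_0 ≅ Z^6, C_1 ≅ Z^12, C_2 ≅ Z^6.

Boundary ∂_1: C_1 → C_0 sends each edge [p,q] (with p < q) to q − p. For instance
  ∂DG = G − D.
As a 6×12 matrix over Z this has rank 5, with invariant factors (1,1,1,1,1).

The boundary map ∂_2: C_2 → C_1 sends each 2-simplex [p,q,r] to [q,r] − [p,r] + [p,q]. For instance
  ∂BDG = DG − BG + BD,
  ∂AEF = EF − AF + AE.
As a 12×6 matrix over Z this has rank 6, with invariant factors (1,1,1,1,1,1).

Computing H_k = (kernel of ∂_k) / (image of ∂_{k+1}):

  H_0: rank C_0 − rank ∂_1 = 6 − 5 = 1, and the invariant factors of ∂_1 are all 1, so H_0 ≅ Z.
  H_1: rank ker ∂_1 − rank ∂_2 = (12 − 5) − 6 = 1, and the invariant factors of ∂_2 are all 1, so H_1 ≅ Z.
  H_2: rank ker ∂_2 − rank ∂_3 = (6 − 6) − 0 = 0, and there is no ∂_3, so H_2 ≅ 0.

(K is a triangulation of the cylinder S^1 x I.)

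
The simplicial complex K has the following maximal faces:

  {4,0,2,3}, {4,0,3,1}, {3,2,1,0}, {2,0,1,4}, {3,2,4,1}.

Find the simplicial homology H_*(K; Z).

H_0 ≅ Z,  H_1 = 0,  H_2 = 0,  H_3 ≅ Z.

Fix the vertex order 0 < 1 < 2 < 3 < 4 and write every simplex with vertices in increasing order. Then dim K = 3 and the simplices of K are:

  0-simplices (5): [0], [1], [2], [3], [4]
  1-simplices (10): [0,1], [0,2], [0,3], [0,4], [1,2], [1,3], [1,4], [2,3], [2,4], [3,4]
  2-simplices (10): [0,1,2], [0,1,3], [0,1,4], [0,2,3], [0,2,4], [0,3,4], [1,2,3], [1,2,4], [1,3,4], [2,3,4]
  3-simplices (5): [0,1,2,3], [0,1,2,4], [0,1,3,4], [0,2,3,4], [1,2,3,4]

so the chain groups are C_0 ≅ Z^5, C_1 ≅ Z^10, C_2 ≅ Z^10, C_3 ≅ Z^5.

Boundary ∂_1: C_1 → C_0 maps an edge to its endpoints' difference, ∂[p,q] = q − p.
The 5×10 boundary matrix has rank 4 and Smith normal form diag(1,1,1,1).

∂_2: C_2 → C_1 sends each 2-simplex [p,q,r] to [q,r] − [p,r] + [p,q]. For instance
  ∂[0,3,4] = [3,4] − [0,4] + [0,3],
  ∂[0,1,3] = [1,3] − [0,3] + [0,1].
As a 10×10 matrix over Z this has rank 6, with invariant factors (1,1,1,1,1,1).

∂_3: C_3 → C_2 sends each 3-simplex σ to the alternating sum Σ_i (−1)^i (σ with its i-th vertex removed). For instance
  ∂[0,1,3,4] = [1,3,4] − [0,3,4] + [0,1,4] − [0,1,3],
  ∂[1,2,3,4] = [2,3,4] − [1,3,4] + [1,2,4] − [1,2,3].
As a 10×5 matrix over Z this has rank 4, with invariant factors (1,1,1,1).

Reading off H_k = ker ∂_k / im ∂_{k+1}:

  H_0: rank C_0 − rank ∂_1 = 5 − 4 = 1, and the invariant factors of ∂_1 are all 1, so H_0 = Z.
  H_1: rank ker ∂_1 − rank ∂_2 = (10 − 4) − 6 = 0, and the invariant factors of ∂_2 are all 1, so H_1 = 0.
  H_2: rank ker ∂_2 − rank ∂_3 = (10 − 6) − 4 = 0, and the invariant factors of ∂_3 are all 1, so H_2 = 0.
  H_3: rank ker ∂_3 − rank ∂_4 = (5 − 4) − 0 = 1, and there is no ∂_4, so H_3 = Z.

As a check, the Euler characteristic is 5 − 10 + 10 − 5 = 0, which agrees with 1 − 0 + 0 − 1 = 0.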